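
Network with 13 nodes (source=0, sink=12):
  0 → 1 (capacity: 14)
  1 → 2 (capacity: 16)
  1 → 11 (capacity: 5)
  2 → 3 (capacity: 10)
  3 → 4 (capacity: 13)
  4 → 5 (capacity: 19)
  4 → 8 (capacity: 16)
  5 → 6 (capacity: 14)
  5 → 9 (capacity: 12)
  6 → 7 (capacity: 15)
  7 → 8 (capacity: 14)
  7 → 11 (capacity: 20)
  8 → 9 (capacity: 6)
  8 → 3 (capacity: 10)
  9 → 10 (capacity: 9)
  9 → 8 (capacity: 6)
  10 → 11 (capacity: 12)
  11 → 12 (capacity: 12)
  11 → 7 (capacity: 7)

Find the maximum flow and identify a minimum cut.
Max flow = 12, Min cut edges: (11,12)

Maximum flow: 12
Minimum cut: (11,12)
Partition: S = [0, 1, 2, 3, 4, 5, 6, 7, 8, 9, 10, 11], T = [12]

Max-flow min-cut theorem verified: both equal 12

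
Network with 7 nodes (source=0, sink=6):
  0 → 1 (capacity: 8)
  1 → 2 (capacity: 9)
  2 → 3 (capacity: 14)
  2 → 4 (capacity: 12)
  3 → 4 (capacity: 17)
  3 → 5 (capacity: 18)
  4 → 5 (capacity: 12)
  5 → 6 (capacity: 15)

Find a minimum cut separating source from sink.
Min cut value = 8, edges: (0,1)

Min cut value: 8
Partition: S = [0], T = [1, 2, 3, 4, 5, 6]
Cut edges: (0,1)

By max-flow min-cut theorem, max flow = min cut = 8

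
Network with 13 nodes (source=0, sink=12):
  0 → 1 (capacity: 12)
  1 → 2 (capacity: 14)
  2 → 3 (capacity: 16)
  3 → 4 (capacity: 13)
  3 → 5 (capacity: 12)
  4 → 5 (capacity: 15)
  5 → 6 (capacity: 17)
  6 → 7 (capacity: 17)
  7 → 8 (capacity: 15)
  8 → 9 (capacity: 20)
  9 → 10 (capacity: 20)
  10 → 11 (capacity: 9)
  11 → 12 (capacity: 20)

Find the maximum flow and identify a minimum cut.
Max flow = 9, Min cut edges: (10,11)

Maximum flow: 9
Minimum cut: (10,11)
Partition: S = [0, 1, 2, 3, 4, 5, 6, 7, 8, 9, 10], T = [11, 12]

Max-flow min-cut theorem verified: both equal 9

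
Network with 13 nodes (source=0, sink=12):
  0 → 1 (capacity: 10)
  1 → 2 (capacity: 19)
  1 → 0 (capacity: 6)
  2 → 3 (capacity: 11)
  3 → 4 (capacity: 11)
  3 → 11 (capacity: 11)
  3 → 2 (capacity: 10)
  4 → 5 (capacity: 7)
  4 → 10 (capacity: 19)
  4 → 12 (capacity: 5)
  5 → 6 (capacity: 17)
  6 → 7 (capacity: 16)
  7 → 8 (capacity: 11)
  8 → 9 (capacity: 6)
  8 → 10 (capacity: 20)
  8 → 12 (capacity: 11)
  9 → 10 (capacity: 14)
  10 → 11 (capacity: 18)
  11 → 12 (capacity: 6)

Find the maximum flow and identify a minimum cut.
Max flow = 10, Min cut edges: (0,1)

Maximum flow: 10
Minimum cut: (0,1)
Partition: S = [0], T = [1, 2, 3, 4, 5, 6, 7, 8, 9, 10, 11, 12]

Max-flow min-cut theorem verified: both equal 10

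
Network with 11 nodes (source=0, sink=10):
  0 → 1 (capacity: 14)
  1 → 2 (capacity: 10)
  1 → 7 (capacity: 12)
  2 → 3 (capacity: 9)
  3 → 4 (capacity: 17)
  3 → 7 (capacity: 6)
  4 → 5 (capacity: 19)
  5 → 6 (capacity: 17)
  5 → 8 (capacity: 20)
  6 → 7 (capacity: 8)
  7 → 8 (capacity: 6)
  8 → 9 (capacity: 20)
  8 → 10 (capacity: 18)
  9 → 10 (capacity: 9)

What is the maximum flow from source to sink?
Maximum flow = 14

Max flow: 14

Flow assignment:
  0 → 1: 14/14
  1 → 2: 8/10
  1 → 7: 6/12
  2 → 3: 8/9
  3 → 4: 8/17
  4 → 5: 8/19
  5 → 8: 8/20
  7 → 8: 6/6
  8 → 10: 14/18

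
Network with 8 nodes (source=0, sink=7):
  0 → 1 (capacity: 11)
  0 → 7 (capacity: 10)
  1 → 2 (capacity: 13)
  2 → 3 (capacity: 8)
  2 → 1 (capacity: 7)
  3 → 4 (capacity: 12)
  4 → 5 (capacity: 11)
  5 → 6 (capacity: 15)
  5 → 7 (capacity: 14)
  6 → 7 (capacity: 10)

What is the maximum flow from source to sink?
Maximum flow = 18

Max flow: 18

Flow assignment:
  0 → 1: 8/11
  0 → 7: 10/10
  1 → 2: 8/13
  2 → 3: 8/8
  3 → 4: 8/12
  4 → 5: 8/11
  5 → 7: 8/14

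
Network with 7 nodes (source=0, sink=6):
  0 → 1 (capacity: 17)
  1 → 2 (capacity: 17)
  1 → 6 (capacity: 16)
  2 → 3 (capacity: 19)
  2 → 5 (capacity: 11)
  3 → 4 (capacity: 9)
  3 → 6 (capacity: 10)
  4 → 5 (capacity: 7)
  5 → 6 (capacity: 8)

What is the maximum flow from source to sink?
Maximum flow = 17

Max flow: 17

Flow assignment:
  0 → 1: 17/17
  1 → 2: 1/17
  1 → 6: 16/16
  2 → 3: 1/19
  3 → 6: 1/10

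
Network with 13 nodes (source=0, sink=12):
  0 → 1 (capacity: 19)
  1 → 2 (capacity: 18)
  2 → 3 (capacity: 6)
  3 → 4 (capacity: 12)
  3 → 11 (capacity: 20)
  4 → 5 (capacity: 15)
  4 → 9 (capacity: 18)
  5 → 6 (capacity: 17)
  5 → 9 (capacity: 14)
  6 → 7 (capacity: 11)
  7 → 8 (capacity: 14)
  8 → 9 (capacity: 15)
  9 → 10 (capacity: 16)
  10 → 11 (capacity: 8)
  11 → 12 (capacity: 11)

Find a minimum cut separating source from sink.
Min cut value = 6, edges: (2,3)

Min cut value: 6
Partition: S = [0, 1, 2], T = [3, 4, 5, 6, 7, 8, 9, 10, 11, 12]
Cut edges: (2,3)

By max-flow min-cut theorem, max flow = min cut = 6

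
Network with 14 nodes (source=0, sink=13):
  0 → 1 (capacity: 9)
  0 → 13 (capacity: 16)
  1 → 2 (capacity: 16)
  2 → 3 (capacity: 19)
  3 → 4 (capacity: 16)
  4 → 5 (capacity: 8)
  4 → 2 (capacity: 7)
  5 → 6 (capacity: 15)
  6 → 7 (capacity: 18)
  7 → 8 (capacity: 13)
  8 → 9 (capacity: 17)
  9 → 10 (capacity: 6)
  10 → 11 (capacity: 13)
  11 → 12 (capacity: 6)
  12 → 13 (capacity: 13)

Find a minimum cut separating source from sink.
Min cut value = 22, edges: (0,13), (11,12)

Min cut value: 22
Partition: S = [0, 1, 2, 3, 4, 5, 6, 7, 8, 9, 10, 11], T = [12, 13]
Cut edges: (0,13), (11,12)

By max-flow min-cut theorem, max flow = min cut = 22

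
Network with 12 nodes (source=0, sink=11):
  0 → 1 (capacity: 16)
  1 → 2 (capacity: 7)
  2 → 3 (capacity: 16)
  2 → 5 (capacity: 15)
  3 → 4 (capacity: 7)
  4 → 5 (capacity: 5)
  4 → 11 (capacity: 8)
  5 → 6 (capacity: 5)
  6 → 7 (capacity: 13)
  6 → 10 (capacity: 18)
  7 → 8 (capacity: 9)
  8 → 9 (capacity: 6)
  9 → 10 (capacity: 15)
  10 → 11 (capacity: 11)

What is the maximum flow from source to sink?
Maximum flow = 7

Max flow: 7

Flow assignment:
  0 → 1: 7/16
  1 → 2: 7/7
  2 → 3: 7/16
  3 → 4: 7/7
  4 → 11: 7/8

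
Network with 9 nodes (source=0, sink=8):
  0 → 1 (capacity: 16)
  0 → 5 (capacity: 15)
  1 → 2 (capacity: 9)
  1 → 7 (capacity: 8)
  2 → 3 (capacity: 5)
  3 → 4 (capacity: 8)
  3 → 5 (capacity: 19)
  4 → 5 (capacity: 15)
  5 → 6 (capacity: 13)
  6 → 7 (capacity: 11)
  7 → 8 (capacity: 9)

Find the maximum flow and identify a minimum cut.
Max flow = 9, Min cut edges: (7,8)

Maximum flow: 9
Minimum cut: (7,8)
Partition: S = [0, 1, 2, 3, 4, 5, 6, 7], T = [8]

Max-flow min-cut theorem verified: both equal 9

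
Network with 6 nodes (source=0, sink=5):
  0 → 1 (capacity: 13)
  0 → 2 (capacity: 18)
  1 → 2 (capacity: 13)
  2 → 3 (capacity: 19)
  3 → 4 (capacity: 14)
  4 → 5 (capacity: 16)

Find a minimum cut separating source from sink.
Min cut value = 14, edges: (3,4)

Min cut value: 14
Partition: S = [0, 1, 2, 3], T = [4, 5]
Cut edges: (3,4)

By max-flow min-cut theorem, max flow = min cut = 14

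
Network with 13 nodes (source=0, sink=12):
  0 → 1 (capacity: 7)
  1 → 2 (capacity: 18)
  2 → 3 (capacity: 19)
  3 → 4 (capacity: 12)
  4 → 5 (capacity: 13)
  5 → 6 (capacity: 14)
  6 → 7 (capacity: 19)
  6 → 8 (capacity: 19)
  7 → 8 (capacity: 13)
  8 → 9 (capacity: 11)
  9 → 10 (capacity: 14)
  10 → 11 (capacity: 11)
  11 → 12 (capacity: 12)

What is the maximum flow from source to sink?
Maximum flow = 7

Max flow: 7

Flow assignment:
  0 → 1: 7/7
  1 → 2: 7/18
  2 → 3: 7/19
  3 → 4: 7/12
  4 → 5: 7/13
  5 → 6: 7/14
  6 → 8: 7/19
  8 → 9: 7/11
  9 → 10: 7/14
  10 → 11: 7/11
  11 → 12: 7/12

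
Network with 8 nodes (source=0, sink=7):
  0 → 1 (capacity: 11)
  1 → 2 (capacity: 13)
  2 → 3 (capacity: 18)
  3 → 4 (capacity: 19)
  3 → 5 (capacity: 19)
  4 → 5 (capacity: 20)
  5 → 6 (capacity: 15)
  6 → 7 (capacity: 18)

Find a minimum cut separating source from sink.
Min cut value = 11, edges: (0,1)

Min cut value: 11
Partition: S = [0], T = [1, 2, 3, 4, 5, 6, 7]
Cut edges: (0,1)

By max-flow min-cut theorem, max flow = min cut = 11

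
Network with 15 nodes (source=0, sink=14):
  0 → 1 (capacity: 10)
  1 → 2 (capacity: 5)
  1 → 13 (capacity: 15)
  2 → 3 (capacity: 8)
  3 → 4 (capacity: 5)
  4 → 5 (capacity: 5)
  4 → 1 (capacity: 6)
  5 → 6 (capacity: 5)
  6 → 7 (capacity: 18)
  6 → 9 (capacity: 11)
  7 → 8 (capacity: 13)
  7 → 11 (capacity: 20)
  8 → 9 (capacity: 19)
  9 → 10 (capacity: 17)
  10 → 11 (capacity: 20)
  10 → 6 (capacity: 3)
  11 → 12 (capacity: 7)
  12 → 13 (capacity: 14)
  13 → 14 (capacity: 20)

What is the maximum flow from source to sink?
Maximum flow = 10

Max flow: 10

Flow assignment:
  0 → 1: 10/10
  1 → 13: 10/15
  13 → 14: 10/20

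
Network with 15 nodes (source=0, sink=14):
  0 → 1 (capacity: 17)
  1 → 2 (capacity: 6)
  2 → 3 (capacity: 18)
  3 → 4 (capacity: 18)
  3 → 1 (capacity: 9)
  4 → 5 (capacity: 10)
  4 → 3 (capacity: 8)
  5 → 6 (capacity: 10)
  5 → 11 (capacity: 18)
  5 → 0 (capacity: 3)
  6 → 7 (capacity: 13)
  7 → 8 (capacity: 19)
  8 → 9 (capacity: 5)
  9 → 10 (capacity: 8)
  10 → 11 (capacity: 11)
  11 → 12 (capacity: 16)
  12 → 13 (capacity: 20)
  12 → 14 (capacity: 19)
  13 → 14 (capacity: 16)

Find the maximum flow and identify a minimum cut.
Max flow = 6, Min cut edges: (1,2)

Maximum flow: 6
Minimum cut: (1,2)
Partition: S = [0, 1], T = [2, 3, 4, 5, 6, 7, 8, 9, 10, 11, 12, 13, 14]

Max-flow min-cut theorem verified: both equal 6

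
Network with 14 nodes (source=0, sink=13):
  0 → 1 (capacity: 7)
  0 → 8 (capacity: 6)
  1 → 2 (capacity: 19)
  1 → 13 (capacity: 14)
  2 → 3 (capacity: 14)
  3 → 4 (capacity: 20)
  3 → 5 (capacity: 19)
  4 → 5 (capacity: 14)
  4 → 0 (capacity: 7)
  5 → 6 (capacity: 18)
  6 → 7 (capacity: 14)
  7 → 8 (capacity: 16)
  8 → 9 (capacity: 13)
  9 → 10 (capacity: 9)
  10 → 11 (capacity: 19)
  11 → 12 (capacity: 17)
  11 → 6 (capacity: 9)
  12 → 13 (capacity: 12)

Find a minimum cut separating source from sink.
Min cut value = 13, edges: (0,1), (0,8)

Min cut value: 13
Partition: S = [0], T = [1, 2, 3, 4, 5, 6, 7, 8, 9, 10, 11, 12, 13]
Cut edges: (0,1), (0,8)

By max-flow min-cut theorem, max flow = min cut = 13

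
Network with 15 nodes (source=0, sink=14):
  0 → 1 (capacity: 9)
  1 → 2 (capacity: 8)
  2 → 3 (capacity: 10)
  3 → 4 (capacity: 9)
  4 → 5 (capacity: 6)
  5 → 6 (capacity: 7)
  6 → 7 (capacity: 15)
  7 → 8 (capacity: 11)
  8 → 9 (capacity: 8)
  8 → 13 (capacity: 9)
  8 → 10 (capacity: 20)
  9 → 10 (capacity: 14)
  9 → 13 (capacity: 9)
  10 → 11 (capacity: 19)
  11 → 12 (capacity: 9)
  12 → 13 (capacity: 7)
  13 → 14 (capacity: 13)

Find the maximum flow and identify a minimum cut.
Max flow = 6, Min cut edges: (4,5)

Maximum flow: 6
Minimum cut: (4,5)
Partition: S = [0, 1, 2, 3, 4], T = [5, 6, 7, 8, 9, 10, 11, 12, 13, 14]

Max-flow min-cut theorem verified: both equal 6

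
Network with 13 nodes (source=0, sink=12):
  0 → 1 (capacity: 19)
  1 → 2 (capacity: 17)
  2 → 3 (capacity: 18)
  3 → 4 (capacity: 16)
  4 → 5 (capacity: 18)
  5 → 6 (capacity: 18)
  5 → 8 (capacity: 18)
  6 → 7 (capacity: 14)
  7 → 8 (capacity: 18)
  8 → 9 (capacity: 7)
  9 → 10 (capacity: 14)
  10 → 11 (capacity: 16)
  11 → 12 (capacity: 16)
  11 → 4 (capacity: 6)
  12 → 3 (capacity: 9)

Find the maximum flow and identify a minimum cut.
Max flow = 7, Min cut edges: (8,9)

Maximum flow: 7
Minimum cut: (8,9)
Partition: S = [0, 1, 2, 3, 4, 5, 6, 7, 8], T = [9, 10, 11, 12]

Max-flow min-cut theorem verified: both equal 7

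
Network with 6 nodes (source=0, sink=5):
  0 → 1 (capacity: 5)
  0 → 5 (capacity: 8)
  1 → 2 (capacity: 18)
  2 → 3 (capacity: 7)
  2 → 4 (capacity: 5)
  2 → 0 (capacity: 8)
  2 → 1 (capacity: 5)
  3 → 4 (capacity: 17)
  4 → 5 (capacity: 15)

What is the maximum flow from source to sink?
Maximum flow = 13

Max flow: 13

Flow assignment:
  0 → 1: 5/5
  0 → 5: 8/8
  1 → 2: 5/18
  2 → 4: 5/5
  4 → 5: 5/15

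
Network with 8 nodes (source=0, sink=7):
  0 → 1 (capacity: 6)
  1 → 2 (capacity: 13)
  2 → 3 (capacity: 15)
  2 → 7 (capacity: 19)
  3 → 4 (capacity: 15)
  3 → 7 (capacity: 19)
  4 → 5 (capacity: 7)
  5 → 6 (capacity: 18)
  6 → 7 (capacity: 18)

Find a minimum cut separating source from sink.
Min cut value = 6, edges: (0,1)

Min cut value: 6
Partition: S = [0], T = [1, 2, 3, 4, 5, 6, 7]
Cut edges: (0,1)

By max-flow min-cut theorem, max flow = min cut = 6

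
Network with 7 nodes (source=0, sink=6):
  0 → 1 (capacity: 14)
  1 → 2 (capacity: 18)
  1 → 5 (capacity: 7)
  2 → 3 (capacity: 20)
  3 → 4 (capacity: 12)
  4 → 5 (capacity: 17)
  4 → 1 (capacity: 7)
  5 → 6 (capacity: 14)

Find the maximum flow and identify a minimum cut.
Max flow = 14, Min cut edges: (5,6)

Maximum flow: 14
Minimum cut: (5,6)
Partition: S = [0, 1, 2, 3, 4, 5], T = [6]

Max-flow min-cut theorem verified: both equal 14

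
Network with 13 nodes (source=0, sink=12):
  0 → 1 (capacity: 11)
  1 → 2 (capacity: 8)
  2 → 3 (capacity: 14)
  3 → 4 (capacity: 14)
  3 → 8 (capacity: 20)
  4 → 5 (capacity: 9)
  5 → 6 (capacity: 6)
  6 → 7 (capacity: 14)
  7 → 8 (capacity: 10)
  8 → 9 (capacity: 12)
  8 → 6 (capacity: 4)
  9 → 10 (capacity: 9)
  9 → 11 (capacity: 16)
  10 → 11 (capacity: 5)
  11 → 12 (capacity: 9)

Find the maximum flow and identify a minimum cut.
Max flow = 8, Min cut edges: (1,2)

Maximum flow: 8
Minimum cut: (1,2)
Partition: S = [0, 1], T = [2, 3, 4, 5, 6, 7, 8, 9, 10, 11, 12]

Max-flow min-cut theorem verified: both equal 8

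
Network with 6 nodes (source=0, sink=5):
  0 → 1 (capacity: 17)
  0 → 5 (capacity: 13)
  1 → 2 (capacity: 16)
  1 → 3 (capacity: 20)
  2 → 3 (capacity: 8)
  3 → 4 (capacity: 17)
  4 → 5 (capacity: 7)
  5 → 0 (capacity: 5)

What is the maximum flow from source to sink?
Maximum flow = 20

Max flow: 20

Flow assignment:
  0 → 1: 7/17
  0 → 5: 13/13
  1 → 3: 7/20
  3 → 4: 7/17
  4 → 5: 7/7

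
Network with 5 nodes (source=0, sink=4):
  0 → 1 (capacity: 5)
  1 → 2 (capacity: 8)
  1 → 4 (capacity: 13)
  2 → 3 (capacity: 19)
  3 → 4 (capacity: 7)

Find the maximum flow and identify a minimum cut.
Max flow = 5, Min cut edges: (0,1)

Maximum flow: 5
Minimum cut: (0,1)
Partition: S = [0], T = [1, 2, 3, 4]

Max-flow min-cut theorem verified: both equal 5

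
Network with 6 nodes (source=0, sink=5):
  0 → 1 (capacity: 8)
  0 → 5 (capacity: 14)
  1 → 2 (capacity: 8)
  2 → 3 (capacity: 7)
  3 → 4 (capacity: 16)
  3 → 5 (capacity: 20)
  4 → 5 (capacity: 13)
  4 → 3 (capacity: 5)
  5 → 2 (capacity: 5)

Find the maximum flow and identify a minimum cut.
Max flow = 21, Min cut edges: (0,5), (2,3)

Maximum flow: 21
Minimum cut: (0,5), (2,3)
Partition: S = [0, 1, 2], T = [3, 4, 5]

Max-flow min-cut theorem verified: both equal 21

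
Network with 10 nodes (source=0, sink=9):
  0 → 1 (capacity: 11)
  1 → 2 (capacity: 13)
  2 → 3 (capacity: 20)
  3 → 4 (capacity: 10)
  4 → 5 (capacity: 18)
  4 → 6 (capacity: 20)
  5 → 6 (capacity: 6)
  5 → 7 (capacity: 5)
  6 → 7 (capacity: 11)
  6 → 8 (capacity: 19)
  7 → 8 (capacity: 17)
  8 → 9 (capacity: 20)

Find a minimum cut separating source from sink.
Min cut value = 10, edges: (3,4)

Min cut value: 10
Partition: S = [0, 1, 2, 3], T = [4, 5, 6, 7, 8, 9]
Cut edges: (3,4)

By max-flow min-cut theorem, max flow = min cut = 10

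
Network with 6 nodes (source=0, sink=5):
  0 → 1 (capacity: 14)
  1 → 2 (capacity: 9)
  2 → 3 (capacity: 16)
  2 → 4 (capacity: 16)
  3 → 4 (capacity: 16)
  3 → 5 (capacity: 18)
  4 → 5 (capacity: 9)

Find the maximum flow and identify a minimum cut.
Max flow = 9, Min cut edges: (1,2)

Maximum flow: 9
Minimum cut: (1,2)
Partition: S = [0, 1], T = [2, 3, 4, 5]

Max-flow min-cut theorem verified: both equal 9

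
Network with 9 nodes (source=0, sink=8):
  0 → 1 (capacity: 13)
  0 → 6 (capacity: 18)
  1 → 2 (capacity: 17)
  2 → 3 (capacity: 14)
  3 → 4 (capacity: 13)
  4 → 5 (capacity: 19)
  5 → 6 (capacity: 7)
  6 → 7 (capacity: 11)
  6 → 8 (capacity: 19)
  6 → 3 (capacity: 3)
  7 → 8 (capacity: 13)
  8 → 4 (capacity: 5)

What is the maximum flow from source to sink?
Maximum flow = 25

Max flow: 25

Flow assignment:
  0 → 1: 7/13
  0 → 6: 18/18
  1 → 2: 7/17
  2 → 3: 7/14
  3 → 4: 7/13
  4 → 5: 7/19
  5 → 6: 7/7
  6 → 7: 6/11
  6 → 8: 19/19
  7 → 8: 6/13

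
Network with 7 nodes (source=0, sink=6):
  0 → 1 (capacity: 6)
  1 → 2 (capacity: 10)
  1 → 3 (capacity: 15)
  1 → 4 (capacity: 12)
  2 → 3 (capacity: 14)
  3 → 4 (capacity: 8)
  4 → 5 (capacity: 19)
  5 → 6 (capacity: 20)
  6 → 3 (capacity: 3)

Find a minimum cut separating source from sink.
Min cut value = 6, edges: (0,1)

Min cut value: 6
Partition: S = [0], T = [1, 2, 3, 4, 5, 6]
Cut edges: (0,1)

By max-flow min-cut theorem, max flow = min cut = 6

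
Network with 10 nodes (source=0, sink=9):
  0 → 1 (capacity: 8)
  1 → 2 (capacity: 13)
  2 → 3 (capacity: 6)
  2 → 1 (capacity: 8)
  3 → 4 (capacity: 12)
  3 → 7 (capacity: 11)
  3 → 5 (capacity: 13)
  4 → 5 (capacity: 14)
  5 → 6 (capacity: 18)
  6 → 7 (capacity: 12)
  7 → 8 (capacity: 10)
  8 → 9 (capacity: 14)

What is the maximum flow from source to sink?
Maximum flow = 6

Max flow: 6

Flow assignment:
  0 → 1: 6/8
  1 → 2: 6/13
  2 → 3: 6/6
  3 → 7: 6/11
  7 → 8: 6/10
  8 → 9: 6/14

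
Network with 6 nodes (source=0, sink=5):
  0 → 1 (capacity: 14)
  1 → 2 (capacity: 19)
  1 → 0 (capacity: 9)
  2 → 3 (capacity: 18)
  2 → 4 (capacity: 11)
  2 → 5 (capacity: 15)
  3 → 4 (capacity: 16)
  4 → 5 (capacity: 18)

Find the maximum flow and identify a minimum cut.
Max flow = 14, Min cut edges: (0,1)

Maximum flow: 14
Minimum cut: (0,1)
Partition: S = [0], T = [1, 2, 3, 4, 5]

Max-flow min-cut theorem verified: both equal 14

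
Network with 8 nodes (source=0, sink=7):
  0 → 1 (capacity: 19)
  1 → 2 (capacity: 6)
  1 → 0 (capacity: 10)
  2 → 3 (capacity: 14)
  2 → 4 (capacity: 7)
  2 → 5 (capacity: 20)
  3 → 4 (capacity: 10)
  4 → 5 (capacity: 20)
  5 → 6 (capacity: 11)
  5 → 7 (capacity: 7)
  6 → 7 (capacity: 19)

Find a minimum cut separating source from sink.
Min cut value = 6, edges: (1,2)

Min cut value: 6
Partition: S = [0, 1], T = [2, 3, 4, 5, 6, 7]
Cut edges: (1,2)

By max-flow min-cut theorem, max flow = min cut = 6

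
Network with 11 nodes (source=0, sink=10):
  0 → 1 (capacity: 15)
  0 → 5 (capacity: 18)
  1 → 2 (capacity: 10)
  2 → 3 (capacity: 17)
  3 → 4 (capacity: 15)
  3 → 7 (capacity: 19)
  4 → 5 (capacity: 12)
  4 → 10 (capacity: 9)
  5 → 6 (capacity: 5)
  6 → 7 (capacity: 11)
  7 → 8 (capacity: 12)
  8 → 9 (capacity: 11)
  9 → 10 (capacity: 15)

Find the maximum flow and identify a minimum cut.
Max flow = 15, Min cut edges: (1,2), (5,6)

Maximum flow: 15
Minimum cut: (1,2), (5,6)
Partition: S = [0, 1, 5], T = [2, 3, 4, 6, 7, 8, 9, 10]

Max-flow min-cut theorem verified: both equal 15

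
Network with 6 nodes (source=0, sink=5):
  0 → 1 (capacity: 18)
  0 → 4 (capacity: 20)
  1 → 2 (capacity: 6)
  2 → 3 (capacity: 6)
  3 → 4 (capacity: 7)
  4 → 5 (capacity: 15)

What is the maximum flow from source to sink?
Maximum flow = 15

Max flow: 15

Flow assignment:
  0 → 1: 6/18
  0 → 4: 9/20
  1 → 2: 6/6
  2 → 3: 6/6
  3 → 4: 6/7
  4 → 5: 15/15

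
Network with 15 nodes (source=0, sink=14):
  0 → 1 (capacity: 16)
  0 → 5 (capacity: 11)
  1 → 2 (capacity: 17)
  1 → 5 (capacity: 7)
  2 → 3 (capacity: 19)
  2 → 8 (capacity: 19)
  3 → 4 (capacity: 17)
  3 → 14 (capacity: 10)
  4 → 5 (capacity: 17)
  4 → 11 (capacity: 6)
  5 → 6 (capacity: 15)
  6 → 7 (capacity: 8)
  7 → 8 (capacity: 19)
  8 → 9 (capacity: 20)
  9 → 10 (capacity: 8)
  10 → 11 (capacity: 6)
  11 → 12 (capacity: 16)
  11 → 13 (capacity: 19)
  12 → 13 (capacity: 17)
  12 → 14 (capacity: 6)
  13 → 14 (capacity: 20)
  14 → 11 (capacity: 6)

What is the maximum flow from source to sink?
Maximum flow = 22

Max flow: 22

Flow assignment:
  0 → 1: 16/16
  0 → 5: 6/11
  1 → 2: 16/17
  2 → 3: 16/19
  3 → 4: 6/17
  3 → 14: 10/10
  4 → 11: 6/6
  5 → 6: 6/15
  6 → 7: 6/8
  7 → 8: 6/19
  8 → 9: 6/20
  9 → 10: 6/8
  10 → 11: 6/6
  11 → 12: 12/16
  12 → 13: 6/17
  12 → 14: 6/6
  13 → 14: 6/20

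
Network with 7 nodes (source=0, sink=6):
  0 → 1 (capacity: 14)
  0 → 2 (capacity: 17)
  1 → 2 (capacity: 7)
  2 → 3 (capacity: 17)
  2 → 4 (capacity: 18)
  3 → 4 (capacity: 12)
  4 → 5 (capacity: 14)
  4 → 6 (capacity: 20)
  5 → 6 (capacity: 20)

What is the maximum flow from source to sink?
Maximum flow = 24

Max flow: 24

Flow assignment:
  0 → 1: 7/14
  0 → 2: 17/17
  1 → 2: 7/7
  2 → 3: 6/17
  2 → 4: 18/18
  3 → 4: 6/12
  4 → 5: 4/14
  4 → 6: 20/20
  5 → 6: 4/20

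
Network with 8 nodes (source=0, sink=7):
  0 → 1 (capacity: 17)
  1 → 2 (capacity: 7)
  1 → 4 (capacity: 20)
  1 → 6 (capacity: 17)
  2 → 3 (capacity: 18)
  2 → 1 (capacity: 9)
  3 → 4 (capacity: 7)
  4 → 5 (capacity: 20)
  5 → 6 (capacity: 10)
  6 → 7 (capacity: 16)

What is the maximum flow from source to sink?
Maximum flow = 16

Max flow: 16

Flow assignment:
  0 → 1: 16/17
  1 → 6: 16/17
  6 → 7: 16/16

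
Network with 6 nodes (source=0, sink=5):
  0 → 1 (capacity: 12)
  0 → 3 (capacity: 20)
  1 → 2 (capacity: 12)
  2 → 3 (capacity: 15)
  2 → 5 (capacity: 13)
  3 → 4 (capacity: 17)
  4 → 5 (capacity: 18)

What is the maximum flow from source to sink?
Maximum flow = 29

Max flow: 29

Flow assignment:
  0 → 1: 12/12
  0 → 3: 17/20
  1 → 2: 12/12
  2 → 5: 12/13
  3 → 4: 17/17
  4 → 5: 17/18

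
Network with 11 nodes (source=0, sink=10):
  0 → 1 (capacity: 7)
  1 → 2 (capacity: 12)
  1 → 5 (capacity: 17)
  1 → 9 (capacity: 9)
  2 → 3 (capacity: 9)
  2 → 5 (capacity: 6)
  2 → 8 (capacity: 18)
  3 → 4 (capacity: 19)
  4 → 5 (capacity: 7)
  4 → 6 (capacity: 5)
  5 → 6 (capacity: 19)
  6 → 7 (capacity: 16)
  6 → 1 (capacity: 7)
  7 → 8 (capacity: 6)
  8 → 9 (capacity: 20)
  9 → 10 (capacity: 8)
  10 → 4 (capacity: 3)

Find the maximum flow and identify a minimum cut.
Max flow = 7, Min cut edges: (0,1)

Maximum flow: 7
Minimum cut: (0,1)
Partition: S = [0], T = [1, 2, 3, 4, 5, 6, 7, 8, 9, 10]

Max-flow min-cut theorem verified: both equal 7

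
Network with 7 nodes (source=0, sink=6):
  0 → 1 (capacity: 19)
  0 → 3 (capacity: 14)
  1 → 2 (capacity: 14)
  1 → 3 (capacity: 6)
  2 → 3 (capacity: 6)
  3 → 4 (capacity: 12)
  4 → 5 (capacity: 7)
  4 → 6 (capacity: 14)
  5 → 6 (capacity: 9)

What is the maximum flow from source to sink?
Maximum flow = 12

Max flow: 12

Flow assignment:
  0 → 1: 12/19
  1 → 2: 6/14
  1 → 3: 6/6
  2 → 3: 6/6
  3 → 4: 12/12
  4 → 6: 12/14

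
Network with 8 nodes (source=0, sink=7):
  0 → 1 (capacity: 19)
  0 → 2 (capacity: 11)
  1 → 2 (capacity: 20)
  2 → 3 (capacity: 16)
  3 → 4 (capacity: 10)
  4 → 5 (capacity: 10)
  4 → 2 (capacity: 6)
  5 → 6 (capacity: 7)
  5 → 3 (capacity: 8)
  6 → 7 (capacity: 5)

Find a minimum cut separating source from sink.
Min cut value = 5, edges: (6,7)

Min cut value: 5
Partition: S = [0, 1, 2, 3, 4, 5, 6], T = [7]
Cut edges: (6,7)

By max-flow min-cut theorem, max flow = min cut = 5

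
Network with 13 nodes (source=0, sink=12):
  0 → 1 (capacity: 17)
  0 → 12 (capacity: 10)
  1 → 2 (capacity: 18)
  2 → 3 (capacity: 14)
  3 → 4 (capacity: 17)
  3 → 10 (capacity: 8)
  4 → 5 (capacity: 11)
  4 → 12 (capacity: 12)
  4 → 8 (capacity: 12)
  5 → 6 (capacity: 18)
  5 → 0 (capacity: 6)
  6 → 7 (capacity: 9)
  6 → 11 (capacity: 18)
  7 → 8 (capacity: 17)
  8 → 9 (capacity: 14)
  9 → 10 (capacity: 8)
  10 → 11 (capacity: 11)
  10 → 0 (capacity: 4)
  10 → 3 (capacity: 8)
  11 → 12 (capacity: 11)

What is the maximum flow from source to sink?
Maximum flow = 24

Max flow: 24

Flow assignment:
  0 → 1: 14/17
  0 → 12: 10/10
  1 → 2: 14/18
  2 → 3: 14/14
  3 → 4: 12/17
  3 → 10: 2/8
  4 → 12: 12/12
  10 → 11: 2/11
  11 → 12: 2/11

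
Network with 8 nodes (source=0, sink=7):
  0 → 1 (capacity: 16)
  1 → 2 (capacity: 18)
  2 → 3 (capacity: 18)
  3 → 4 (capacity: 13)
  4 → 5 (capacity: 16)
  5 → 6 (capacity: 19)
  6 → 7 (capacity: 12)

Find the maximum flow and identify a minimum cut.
Max flow = 12, Min cut edges: (6,7)

Maximum flow: 12
Minimum cut: (6,7)
Partition: S = [0, 1, 2, 3, 4, 5, 6], T = [7]

Max-flow min-cut theorem verified: both equal 12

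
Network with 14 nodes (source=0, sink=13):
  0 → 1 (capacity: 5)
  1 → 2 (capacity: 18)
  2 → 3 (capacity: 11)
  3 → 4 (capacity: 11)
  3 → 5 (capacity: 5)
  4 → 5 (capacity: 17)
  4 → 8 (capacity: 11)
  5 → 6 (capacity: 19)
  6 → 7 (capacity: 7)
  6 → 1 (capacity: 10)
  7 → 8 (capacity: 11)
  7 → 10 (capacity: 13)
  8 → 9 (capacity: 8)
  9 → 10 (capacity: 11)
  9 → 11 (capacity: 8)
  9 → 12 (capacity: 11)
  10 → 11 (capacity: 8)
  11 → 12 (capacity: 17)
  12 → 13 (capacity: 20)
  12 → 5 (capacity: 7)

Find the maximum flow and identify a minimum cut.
Max flow = 5, Min cut edges: (0,1)

Maximum flow: 5
Minimum cut: (0,1)
Partition: S = [0], T = [1, 2, 3, 4, 5, 6, 7, 8, 9, 10, 11, 12, 13]

Max-flow min-cut theorem verified: both equal 5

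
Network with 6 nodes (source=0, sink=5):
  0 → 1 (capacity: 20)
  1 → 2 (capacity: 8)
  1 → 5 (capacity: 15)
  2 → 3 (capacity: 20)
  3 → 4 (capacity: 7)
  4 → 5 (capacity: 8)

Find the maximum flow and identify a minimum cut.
Max flow = 20, Min cut edges: (0,1)

Maximum flow: 20
Minimum cut: (0,1)
Partition: S = [0], T = [1, 2, 3, 4, 5]

Max-flow min-cut theorem verified: both equal 20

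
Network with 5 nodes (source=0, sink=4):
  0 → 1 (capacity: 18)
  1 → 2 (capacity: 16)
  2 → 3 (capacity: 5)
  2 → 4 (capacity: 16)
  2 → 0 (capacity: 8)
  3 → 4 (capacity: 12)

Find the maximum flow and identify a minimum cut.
Max flow = 16, Min cut edges: (1,2)

Maximum flow: 16
Minimum cut: (1,2)
Partition: S = [0, 1], T = [2, 3, 4]

Max-flow min-cut theorem verified: both equal 16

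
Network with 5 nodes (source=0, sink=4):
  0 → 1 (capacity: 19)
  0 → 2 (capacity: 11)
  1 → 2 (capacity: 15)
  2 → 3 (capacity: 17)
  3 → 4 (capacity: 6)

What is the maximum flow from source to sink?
Maximum flow = 6

Max flow: 6

Flow assignment:
  0 → 1: 6/19
  1 → 2: 6/15
  2 → 3: 6/17
  3 → 4: 6/6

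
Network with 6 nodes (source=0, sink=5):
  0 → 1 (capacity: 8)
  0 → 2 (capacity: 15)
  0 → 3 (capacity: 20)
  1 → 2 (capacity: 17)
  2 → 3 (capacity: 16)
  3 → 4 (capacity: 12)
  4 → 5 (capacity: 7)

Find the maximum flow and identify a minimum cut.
Max flow = 7, Min cut edges: (4,5)

Maximum flow: 7
Minimum cut: (4,5)
Partition: S = [0, 1, 2, 3, 4], T = [5]

Max-flow min-cut theorem verified: both equal 7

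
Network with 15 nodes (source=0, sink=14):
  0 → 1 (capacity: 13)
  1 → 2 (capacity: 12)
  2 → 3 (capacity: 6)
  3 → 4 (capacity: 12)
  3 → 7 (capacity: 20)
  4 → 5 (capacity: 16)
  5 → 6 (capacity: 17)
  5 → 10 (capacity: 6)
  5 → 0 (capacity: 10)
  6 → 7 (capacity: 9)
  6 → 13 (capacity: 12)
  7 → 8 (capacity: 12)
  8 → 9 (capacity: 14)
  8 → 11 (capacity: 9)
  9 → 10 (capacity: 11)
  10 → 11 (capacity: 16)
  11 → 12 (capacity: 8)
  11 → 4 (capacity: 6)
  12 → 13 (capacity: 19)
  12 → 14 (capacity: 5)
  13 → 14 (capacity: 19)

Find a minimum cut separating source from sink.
Min cut value = 6, edges: (2,3)

Min cut value: 6
Partition: S = [0, 1, 2], T = [3, 4, 5, 6, 7, 8, 9, 10, 11, 12, 13, 14]
Cut edges: (2,3)

By max-flow min-cut theorem, max flow = min cut = 6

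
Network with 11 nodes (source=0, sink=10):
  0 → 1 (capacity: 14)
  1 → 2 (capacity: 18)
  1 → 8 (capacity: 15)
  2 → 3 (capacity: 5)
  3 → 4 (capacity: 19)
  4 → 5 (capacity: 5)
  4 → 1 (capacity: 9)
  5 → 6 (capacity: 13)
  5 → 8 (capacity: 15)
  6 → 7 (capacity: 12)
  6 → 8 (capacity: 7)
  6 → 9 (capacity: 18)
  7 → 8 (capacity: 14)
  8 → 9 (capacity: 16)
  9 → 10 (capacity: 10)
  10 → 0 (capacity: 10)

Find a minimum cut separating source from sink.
Min cut value = 10, edges: (9,10)

Min cut value: 10
Partition: S = [0, 1, 2, 3, 4, 5, 6, 7, 8, 9], T = [10]
Cut edges: (9,10)

By max-flow min-cut theorem, max flow = min cut = 10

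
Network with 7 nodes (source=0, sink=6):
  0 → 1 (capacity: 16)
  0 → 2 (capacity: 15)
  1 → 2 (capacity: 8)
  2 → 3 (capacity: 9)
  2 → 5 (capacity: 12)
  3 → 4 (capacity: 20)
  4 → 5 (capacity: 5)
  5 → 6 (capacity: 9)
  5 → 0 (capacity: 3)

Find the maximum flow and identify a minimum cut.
Max flow = 9, Min cut edges: (5,6)

Maximum flow: 9
Minimum cut: (5,6)
Partition: S = [0, 1, 2, 3, 4, 5], T = [6]

Max-flow min-cut theorem verified: both equal 9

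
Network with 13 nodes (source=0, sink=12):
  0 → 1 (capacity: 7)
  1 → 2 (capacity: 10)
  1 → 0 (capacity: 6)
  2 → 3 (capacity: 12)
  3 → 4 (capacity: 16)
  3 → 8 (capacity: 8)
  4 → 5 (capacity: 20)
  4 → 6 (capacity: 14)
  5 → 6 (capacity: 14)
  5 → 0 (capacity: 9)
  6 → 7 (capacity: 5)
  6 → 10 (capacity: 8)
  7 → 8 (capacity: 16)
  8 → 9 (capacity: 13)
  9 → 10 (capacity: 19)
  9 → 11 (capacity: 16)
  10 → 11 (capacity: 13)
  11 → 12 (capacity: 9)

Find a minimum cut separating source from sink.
Min cut value = 7, edges: (0,1)

Min cut value: 7
Partition: S = [0], T = [1, 2, 3, 4, 5, 6, 7, 8, 9, 10, 11, 12]
Cut edges: (0,1)

By max-flow min-cut theorem, max flow = min cut = 7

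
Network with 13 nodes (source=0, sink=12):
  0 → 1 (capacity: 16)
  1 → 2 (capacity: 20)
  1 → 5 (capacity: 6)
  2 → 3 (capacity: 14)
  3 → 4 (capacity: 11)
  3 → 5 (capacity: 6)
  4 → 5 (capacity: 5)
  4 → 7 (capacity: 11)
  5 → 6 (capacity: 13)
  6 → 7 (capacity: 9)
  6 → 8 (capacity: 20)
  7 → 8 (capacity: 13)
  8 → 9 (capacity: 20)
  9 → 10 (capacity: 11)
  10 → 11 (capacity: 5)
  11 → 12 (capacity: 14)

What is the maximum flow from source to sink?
Maximum flow = 5

Max flow: 5

Flow assignment:
  0 → 1: 5/16
  1 → 2: 5/20
  2 → 3: 5/14
  3 → 4: 5/11
  4 → 7: 5/11
  7 → 8: 5/13
  8 → 9: 5/20
  9 → 10: 5/11
  10 → 11: 5/5
  11 → 12: 5/14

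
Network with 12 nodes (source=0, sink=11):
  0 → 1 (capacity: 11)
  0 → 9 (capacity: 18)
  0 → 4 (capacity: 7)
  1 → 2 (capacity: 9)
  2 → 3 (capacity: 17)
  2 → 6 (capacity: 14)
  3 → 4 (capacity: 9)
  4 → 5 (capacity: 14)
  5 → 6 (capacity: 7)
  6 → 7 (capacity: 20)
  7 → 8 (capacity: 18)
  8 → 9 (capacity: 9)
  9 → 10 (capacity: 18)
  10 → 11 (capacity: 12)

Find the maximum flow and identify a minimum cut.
Max flow = 12, Min cut edges: (10,11)

Maximum flow: 12
Minimum cut: (10,11)
Partition: S = [0, 1, 2, 3, 4, 5, 6, 7, 8, 9, 10], T = [11]

Max-flow min-cut theorem verified: both equal 12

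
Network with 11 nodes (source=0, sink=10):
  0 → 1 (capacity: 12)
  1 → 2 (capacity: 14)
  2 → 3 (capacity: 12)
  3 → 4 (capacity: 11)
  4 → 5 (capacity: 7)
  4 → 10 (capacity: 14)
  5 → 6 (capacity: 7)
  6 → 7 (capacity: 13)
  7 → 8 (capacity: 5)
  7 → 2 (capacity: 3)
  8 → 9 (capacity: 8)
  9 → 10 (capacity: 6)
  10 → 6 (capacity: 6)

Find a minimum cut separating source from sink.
Min cut value = 11, edges: (3,4)

Min cut value: 11
Partition: S = [0, 1, 2, 3], T = [4, 5, 6, 7, 8, 9, 10]
Cut edges: (3,4)

By max-flow min-cut theorem, max flow = min cut = 11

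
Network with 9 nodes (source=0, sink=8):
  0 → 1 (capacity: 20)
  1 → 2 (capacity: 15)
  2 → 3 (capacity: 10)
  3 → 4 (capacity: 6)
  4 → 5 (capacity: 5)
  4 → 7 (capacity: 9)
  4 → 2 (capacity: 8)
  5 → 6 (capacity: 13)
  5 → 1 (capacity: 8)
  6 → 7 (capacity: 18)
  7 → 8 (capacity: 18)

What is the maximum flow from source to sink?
Maximum flow = 6

Max flow: 6

Flow assignment:
  0 → 1: 6/20
  1 → 2: 6/15
  2 → 3: 6/10
  3 → 4: 6/6
  4 → 7: 6/9
  7 → 8: 6/18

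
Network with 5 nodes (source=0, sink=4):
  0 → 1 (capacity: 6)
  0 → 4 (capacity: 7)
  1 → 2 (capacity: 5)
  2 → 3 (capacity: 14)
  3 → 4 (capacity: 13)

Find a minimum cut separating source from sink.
Min cut value = 12, edges: (0,4), (1,2)

Min cut value: 12
Partition: S = [0, 1], T = [2, 3, 4]
Cut edges: (0,4), (1,2)

By max-flow min-cut theorem, max flow = min cut = 12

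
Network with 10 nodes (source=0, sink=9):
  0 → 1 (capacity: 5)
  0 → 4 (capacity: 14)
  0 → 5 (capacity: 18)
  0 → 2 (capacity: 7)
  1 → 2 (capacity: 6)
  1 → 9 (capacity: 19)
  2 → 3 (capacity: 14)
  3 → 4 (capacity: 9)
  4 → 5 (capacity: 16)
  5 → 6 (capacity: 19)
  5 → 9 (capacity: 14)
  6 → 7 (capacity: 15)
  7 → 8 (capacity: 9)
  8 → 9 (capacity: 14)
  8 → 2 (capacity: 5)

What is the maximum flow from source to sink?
Maximum flow = 28

Max flow: 28

Flow assignment:
  0 → 1: 5/5
  0 → 4: 9/14
  0 → 5: 7/18
  0 → 2: 7/7
  1 → 9: 5/19
  2 → 3: 7/14
  3 → 4: 7/9
  4 → 5: 16/16
  5 → 6: 9/19
  5 → 9: 14/14
  6 → 7: 9/15
  7 → 8: 9/9
  8 → 9: 9/14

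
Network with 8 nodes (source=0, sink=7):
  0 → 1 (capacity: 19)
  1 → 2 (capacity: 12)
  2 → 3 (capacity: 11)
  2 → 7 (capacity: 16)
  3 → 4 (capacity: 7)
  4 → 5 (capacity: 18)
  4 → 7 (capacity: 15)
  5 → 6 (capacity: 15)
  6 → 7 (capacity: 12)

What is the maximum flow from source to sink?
Maximum flow = 12

Max flow: 12

Flow assignment:
  0 → 1: 12/19
  1 → 2: 12/12
  2 → 7: 12/16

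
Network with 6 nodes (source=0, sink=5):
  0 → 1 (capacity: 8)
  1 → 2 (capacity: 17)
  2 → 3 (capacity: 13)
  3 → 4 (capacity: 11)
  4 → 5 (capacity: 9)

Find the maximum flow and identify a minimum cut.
Max flow = 8, Min cut edges: (0,1)

Maximum flow: 8
Minimum cut: (0,1)
Partition: S = [0], T = [1, 2, 3, 4, 5]

Max-flow min-cut theorem verified: both equal 8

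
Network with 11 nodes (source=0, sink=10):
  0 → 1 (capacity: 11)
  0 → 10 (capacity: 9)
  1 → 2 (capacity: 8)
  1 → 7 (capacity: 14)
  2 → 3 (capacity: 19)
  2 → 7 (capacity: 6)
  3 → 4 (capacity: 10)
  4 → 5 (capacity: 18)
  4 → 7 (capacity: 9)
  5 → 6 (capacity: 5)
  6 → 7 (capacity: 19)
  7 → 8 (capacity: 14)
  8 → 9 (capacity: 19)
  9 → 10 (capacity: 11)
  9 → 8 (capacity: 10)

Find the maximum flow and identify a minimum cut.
Max flow = 20, Min cut edges: (0,10), (9,10)

Maximum flow: 20
Minimum cut: (0,10), (9,10)
Partition: S = [0, 1, 2, 3, 4, 5, 6, 7, 8, 9], T = [10]

Max-flow min-cut theorem verified: both equal 20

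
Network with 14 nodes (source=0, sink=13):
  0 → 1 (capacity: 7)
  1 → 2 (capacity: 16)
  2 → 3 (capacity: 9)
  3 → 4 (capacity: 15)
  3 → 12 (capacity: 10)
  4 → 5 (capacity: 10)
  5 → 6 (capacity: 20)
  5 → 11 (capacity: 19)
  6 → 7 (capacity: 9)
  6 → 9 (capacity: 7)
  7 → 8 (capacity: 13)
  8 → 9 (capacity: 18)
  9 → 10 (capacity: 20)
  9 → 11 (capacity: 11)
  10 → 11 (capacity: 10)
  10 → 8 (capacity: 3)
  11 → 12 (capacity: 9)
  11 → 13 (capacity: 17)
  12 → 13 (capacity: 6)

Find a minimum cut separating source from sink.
Min cut value = 7, edges: (0,1)

Min cut value: 7
Partition: S = [0], T = [1, 2, 3, 4, 5, 6, 7, 8, 9, 10, 11, 12, 13]
Cut edges: (0,1)

By max-flow min-cut theorem, max flow = min cut = 7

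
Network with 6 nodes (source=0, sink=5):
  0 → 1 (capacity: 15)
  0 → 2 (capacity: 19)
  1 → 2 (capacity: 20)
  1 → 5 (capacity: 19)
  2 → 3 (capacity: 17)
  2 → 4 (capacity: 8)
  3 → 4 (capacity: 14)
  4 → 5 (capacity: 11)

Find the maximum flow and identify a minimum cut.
Max flow = 26, Min cut edges: (0,1), (4,5)

Maximum flow: 26
Minimum cut: (0,1), (4,5)
Partition: S = [0, 2, 3, 4], T = [1, 5]

Max-flow min-cut theorem verified: both equal 26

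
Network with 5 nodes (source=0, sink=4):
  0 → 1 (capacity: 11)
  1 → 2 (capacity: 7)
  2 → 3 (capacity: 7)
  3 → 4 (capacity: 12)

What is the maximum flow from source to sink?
Maximum flow = 7

Max flow: 7

Flow assignment:
  0 → 1: 7/11
  1 → 2: 7/7
  2 → 3: 7/7
  3 → 4: 7/12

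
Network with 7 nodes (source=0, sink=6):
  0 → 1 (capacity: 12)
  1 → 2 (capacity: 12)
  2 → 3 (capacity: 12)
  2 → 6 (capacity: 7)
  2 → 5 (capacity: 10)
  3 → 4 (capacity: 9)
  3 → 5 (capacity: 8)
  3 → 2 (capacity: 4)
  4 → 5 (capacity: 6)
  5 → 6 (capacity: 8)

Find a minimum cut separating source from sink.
Min cut value = 12, edges: (1,2)

Min cut value: 12
Partition: S = [0, 1], T = [2, 3, 4, 5, 6]
Cut edges: (1,2)

By max-flow min-cut theorem, max flow = min cut = 12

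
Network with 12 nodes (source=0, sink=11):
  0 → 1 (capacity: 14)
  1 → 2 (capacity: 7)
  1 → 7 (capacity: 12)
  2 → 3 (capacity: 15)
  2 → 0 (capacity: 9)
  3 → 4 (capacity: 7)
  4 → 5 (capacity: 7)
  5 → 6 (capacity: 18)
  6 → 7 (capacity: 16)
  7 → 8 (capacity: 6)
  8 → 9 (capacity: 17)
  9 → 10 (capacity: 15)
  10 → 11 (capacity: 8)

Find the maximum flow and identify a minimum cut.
Max flow = 6, Min cut edges: (7,8)

Maximum flow: 6
Minimum cut: (7,8)
Partition: S = [0, 1, 2, 3, 4, 5, 6, 7], T = [8, 9, 10, 11]

Max-flow min-cut theorem verified: both equal 6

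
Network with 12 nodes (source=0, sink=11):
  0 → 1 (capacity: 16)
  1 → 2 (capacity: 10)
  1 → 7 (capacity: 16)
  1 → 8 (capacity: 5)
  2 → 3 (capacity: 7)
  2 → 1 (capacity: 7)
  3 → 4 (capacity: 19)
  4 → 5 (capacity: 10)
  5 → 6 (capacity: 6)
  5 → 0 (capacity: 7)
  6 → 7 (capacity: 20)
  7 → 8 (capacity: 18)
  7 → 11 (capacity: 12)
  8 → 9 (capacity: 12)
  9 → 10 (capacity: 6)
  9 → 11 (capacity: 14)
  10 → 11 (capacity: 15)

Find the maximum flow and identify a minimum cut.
Max flow = 16, Min cut edges: (0,1)

Maximum flow: 16
Minimum cut: (0,1)
Partition: S = [0], T = [1, 2, 3, 4, 5, 6, 7, 8, 9, 10, 11]

Max-flow min-cut theorem verified: both equal 16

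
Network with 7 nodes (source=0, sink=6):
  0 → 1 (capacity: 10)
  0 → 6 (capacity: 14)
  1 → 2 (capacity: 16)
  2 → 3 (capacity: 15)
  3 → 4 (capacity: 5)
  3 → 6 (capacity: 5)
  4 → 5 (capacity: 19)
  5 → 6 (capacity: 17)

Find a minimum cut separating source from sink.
Min cut value = 24, edges: (0,6), (3,4), (3,6)

Min cut value: 24
Partition: S = [0, 1, 2, 3], T = [4, 5, 6]
Cut edges: (0,6), (3,4), (3,6)

By max-flow min-cut theorem, max flow = min cut = 24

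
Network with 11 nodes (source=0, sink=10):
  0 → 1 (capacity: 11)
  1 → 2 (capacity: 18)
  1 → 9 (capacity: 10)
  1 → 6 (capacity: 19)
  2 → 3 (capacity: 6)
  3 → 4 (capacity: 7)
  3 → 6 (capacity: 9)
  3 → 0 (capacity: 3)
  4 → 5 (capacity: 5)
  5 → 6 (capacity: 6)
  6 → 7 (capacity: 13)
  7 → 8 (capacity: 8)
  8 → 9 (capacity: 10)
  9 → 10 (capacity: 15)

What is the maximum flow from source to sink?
Maximum flow = 11

Max flow: 11

Flow assignment:
  0 → 1: 11/11
  1 → 9: 10/10
  1 → 6: 1/19
  6 → 7: 1/13
  7 → 8: 1/8
  8 → 9: 1/10
  9 → 10: 11/15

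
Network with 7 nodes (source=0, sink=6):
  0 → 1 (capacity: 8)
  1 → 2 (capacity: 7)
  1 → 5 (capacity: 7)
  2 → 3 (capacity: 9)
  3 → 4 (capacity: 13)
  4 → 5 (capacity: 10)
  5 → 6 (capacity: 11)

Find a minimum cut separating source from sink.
Min cut value = 8, edges: (0,1)

Min cut value: 8
Partition: S = [0], T = [1, 2, 3, 4, 5, 6]
Cut edges: (0,1)

By max-flow min-cut theorem, max flow = min cut = 8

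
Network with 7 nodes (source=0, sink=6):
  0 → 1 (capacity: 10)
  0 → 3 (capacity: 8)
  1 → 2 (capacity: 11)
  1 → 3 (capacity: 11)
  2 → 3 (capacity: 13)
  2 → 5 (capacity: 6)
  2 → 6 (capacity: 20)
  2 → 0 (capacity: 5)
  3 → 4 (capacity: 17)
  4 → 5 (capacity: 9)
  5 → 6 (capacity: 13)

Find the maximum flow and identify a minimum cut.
Max flow = 18, Min cut edges: (0,1), (0,3)

Maximum flow: 18
Minimum cut: (0,1), (0,3)
Partition: S = [0], T = [1, 2, 3, 4, 5, 6]

Max-flow min-cut theorem verified: both equal 18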